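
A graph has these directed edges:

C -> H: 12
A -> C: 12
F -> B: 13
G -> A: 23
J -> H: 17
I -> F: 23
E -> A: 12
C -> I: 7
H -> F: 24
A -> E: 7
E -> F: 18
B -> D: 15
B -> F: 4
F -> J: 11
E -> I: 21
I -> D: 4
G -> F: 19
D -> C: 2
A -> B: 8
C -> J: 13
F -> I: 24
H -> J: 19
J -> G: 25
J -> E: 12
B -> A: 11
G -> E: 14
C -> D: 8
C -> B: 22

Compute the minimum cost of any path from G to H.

Enumerating some paths:
G → F → J → H: 19+11+17 = 47
G → E → I → D → C → H: 14+21+4+2+12 = 53
G → E → A → C → H: 14+12+12+12 = 50
The minimum is 47 via G → F → J → H.

47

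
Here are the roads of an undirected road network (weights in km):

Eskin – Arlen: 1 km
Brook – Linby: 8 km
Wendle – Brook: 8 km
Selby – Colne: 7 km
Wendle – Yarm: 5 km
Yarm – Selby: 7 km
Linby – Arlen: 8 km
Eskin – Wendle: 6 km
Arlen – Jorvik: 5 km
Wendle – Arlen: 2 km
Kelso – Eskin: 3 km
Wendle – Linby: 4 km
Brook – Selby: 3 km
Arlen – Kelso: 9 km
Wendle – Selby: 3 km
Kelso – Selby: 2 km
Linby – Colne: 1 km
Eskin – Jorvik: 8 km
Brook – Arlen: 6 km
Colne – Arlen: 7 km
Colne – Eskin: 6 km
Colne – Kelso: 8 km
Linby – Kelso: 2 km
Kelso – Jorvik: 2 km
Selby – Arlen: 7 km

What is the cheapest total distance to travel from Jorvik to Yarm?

11 km

Enumerating some paths:
Jorvik - Kelso - Selby - Wendle - Yarm: 2+2+3+5 = 12
Jorvik - Kelso - Selby - Yarm: 2+2+7 = 11
Cheapest is Jorvik - Kelso - Selby - Yarm at 11 km.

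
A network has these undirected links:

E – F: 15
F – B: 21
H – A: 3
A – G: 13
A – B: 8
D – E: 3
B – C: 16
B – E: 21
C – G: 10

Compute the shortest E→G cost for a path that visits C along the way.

47

Shortest E→C: E–B–C = 37
Shortest C→G: C–G = 10
Total via C: 37 + 10 = 47.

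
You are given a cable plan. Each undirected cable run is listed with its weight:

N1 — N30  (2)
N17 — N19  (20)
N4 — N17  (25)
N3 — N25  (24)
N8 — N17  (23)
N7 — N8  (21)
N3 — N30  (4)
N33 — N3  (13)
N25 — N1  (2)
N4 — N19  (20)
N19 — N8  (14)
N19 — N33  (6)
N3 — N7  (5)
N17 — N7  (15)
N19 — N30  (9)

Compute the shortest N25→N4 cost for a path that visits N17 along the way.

Shortest N25→N17: N25 → N1 → N30 → N3 → N7 → N17 = 28
Shortest N17→N4: N17 → N4 = 25
Total via N17: 28 + 25 = 53.

53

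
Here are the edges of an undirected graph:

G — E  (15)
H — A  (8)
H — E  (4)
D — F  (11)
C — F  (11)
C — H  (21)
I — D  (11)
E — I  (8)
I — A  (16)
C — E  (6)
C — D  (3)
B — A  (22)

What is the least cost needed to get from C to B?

40

Running Dijkstra from C:
C: 0
D: 3  (via C)
E: 6  (via C)
H: 10  (via E)
F: 11  (via C)
I: 14  (via D)
A: 18  (via H)
G: 21  (via E)
B: 40  (via A)
Shortest route: C–E–H–A–B = 40.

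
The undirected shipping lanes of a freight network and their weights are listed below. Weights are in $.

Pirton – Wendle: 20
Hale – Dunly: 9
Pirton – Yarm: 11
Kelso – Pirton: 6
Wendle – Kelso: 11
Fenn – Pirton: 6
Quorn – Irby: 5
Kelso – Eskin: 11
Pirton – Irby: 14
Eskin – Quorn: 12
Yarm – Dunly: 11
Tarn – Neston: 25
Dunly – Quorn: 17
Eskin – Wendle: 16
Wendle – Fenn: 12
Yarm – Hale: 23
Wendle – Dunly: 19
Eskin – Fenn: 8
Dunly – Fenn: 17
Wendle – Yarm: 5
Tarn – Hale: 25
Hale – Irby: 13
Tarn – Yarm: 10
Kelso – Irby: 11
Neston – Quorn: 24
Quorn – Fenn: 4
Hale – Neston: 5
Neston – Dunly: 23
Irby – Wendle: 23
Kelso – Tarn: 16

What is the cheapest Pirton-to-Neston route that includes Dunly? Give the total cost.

$36

Shortest Pirton→Dunly: Pirton–Yarm–Dunly = 22
Shortest Dunly→Neston: Dunly–Hale–Neston = 14
Total via Dunly: 22 + 14 = $36.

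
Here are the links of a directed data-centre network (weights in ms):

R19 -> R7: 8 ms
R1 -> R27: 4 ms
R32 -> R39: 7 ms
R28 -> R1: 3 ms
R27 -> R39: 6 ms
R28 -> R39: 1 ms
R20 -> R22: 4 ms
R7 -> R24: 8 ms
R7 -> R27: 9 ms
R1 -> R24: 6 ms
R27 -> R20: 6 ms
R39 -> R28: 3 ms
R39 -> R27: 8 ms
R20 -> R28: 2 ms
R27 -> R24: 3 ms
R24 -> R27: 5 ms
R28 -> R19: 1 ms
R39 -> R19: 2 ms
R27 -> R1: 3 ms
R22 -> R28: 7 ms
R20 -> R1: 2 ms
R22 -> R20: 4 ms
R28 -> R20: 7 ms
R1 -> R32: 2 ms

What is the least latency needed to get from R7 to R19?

17 ms

Running Dijkstra from R7:
R7: 0
R24: 8  (via R7)
R27: 9  (via R7)
R1: 12  (via R27)
R32: 14  (via R1)
R20: 15  (via R27)
R39: 15  (via R27)
R28: 17  (via R20)
R19: 17  (via R39)
Shortest route: R7–R27–R39–R19 = 17 ms.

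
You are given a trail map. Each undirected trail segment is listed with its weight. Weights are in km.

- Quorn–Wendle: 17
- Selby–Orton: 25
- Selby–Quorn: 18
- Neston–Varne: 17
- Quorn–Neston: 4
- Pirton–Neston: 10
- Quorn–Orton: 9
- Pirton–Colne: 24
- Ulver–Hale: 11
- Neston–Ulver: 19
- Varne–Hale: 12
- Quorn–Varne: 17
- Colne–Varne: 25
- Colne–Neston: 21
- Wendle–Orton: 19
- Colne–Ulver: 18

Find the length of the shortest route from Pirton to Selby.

Settle nodes by increasing distance from Pirton:
Pirton: 0
Neston: 10  (via Pirton)
Quorn: 14  (via Neston)
Orton: 23  (via Quorn)
Colne: 24  (via Pirton)
Varne: 27  (via Neston)
Ulver: 29  (via Neston)
Wendle: 31  (via Quorn)
Selby: 32  (via Quorn)
Shortest route: Pirton–Neston–Quorn–Selby = 32 km.

32 km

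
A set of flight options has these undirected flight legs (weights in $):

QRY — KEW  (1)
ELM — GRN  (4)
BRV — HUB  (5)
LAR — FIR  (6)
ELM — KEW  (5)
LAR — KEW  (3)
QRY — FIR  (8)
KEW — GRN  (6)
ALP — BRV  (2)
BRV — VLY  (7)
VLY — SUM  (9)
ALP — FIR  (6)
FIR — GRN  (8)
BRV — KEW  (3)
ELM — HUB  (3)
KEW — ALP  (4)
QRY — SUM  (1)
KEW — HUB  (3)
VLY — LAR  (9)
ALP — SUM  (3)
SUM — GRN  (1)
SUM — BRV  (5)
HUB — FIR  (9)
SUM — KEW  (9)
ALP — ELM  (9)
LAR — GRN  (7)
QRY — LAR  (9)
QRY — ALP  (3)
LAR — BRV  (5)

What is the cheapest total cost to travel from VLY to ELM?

$14

Running Dijkstra from VLY:
VLY: 0
BRV: 7  (via VLY)
ALP: 9  (via BRV)
SUM: 9  (via VLY)
LAR: 9  (via VLY)
GRN: 10  (via SUM)
KEW: 10  (via BRV)
QRY: 10  (via SUM)
HUB: 12  (via BRV)
ELM: 14  (via GRN)
Shortest route: VLY–SUM–GRN–ELM = $14.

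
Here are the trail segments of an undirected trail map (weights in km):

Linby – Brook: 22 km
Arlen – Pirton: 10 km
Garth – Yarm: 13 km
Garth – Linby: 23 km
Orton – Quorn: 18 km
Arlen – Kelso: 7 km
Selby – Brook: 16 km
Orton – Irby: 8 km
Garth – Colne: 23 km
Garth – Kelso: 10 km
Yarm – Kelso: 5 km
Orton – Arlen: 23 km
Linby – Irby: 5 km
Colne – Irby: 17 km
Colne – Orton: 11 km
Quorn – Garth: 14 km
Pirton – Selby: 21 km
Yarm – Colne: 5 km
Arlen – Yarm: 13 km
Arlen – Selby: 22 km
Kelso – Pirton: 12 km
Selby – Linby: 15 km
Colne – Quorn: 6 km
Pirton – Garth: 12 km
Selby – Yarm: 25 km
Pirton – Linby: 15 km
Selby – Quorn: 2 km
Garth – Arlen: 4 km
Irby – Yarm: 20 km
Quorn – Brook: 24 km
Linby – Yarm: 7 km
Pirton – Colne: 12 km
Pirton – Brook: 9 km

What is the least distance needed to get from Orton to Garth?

Settle nodes by increasing distance from Orton:
Orton: 0
Irby: 8  (via Orton)
Colne: 11  (via Orton)
Linby: 13  (via Irby)
Yarm: 16  (via Colne)
Quorn: 17  (via Colne)
Selby: 19  (via Quorn)
Kelso: 21  (via Yarm)
Pirton: 23  (via Colne)
Arlen: 23  (via Orton)
Garth: 27  (via Arlen)
Shortest route: Orton → Arlen → Garth = 27 km.

27 km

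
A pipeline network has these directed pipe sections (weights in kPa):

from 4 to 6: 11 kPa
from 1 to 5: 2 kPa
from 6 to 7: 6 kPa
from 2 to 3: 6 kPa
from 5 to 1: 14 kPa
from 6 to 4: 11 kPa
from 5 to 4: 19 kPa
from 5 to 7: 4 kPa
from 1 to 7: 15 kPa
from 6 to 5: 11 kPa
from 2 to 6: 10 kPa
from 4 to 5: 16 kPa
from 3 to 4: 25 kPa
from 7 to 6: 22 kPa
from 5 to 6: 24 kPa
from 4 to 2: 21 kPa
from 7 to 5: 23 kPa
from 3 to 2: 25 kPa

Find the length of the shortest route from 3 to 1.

55 kPa

Running Dijkstra from 3:
3: 0
2: 25  (via 3)
4: 25  (via 3)
6: 35  (via 2)
5: 41  (via 4)
7: 41  (via 6)
1: 55  (via 5)
Shortest route: 3 → 4 → 5 → 1 = 55 kPa.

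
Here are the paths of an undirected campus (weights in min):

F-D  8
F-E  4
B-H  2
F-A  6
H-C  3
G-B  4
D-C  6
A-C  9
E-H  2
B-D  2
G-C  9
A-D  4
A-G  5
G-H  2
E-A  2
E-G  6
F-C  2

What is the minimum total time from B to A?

Shortest distances from B:
B: 0
D: 2  (via B)
H: 2  (via B)
E: 4  (via H)
G: 4  (via B)
C: 5  (via H)
A: 6  (via D)
Shortest route: B → D → A = 6 min.

6 min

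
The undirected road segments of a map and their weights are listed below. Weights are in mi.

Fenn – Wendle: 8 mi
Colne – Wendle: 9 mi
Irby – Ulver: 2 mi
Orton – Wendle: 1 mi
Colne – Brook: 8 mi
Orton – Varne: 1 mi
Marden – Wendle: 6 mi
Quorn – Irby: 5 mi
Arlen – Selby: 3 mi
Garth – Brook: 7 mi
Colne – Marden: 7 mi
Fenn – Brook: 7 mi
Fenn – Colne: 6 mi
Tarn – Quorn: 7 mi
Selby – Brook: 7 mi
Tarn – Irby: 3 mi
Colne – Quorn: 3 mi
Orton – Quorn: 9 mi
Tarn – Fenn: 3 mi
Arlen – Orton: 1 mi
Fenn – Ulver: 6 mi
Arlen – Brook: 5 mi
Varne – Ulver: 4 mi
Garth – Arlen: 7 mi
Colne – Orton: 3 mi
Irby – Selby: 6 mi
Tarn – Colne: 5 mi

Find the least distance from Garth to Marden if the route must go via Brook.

Best Garth to Brook: Garth–Brook costing 7
Best Brook to Marden: Brook–Arlen–Orton–Wendle–Marden costing 13
Total via Brook: 7 + 13 = 20 mi.

20 mi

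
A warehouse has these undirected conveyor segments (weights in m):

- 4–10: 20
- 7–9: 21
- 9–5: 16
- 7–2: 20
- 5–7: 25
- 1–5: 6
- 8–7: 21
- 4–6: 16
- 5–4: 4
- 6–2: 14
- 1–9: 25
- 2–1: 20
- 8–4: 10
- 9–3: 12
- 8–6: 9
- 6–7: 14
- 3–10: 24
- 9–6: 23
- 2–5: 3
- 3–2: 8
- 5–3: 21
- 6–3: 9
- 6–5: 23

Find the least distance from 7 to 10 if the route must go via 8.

Best 7 to 8: 7 → 8 costing 21
Best 8 to 10: 8 → 4 → 10 costing 30
Total via 8: 21 + 30 = 51 m.

51 m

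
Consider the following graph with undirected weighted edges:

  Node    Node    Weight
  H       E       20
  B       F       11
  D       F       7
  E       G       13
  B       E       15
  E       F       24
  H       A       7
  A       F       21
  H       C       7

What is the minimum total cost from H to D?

35

Running Dijkstra from H:
H: 0
A: 7  (via H)
C: 7  (via H)
E: 20  (via H)
F: 28  (via A)
G: 33  (via E)
B: 35  (via E)
D: 35  (via F)
Shortest route: H → A → F → D = 35.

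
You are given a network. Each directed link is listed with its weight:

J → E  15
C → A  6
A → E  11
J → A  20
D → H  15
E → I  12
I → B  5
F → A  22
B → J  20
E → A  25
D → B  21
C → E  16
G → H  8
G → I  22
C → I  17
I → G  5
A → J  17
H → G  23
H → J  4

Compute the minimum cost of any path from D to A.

39

Candidate routes:
D → H → J → A: 15+4+20 = 39
D → H → J → E → A: 15+4+15+25 = 59
Cheapest is D → H → J → A at 39.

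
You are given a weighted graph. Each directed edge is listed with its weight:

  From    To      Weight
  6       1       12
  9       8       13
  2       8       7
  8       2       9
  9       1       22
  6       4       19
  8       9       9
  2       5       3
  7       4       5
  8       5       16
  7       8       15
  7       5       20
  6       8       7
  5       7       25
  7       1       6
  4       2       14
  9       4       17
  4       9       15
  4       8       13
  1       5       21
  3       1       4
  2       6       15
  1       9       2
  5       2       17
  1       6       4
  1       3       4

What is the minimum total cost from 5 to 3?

35

Running Dijkstra from 5:
5: 0
2: 17  (via 5)
8: 24  (via 2)
7: 25  (via 5)
4: 30  (via 7)
1: 31  (via 7)
6: 32  (via 2)
9: 33  (via 8)
3: 35  (via 1)
Shortest route: 5–7–1–3 = 35.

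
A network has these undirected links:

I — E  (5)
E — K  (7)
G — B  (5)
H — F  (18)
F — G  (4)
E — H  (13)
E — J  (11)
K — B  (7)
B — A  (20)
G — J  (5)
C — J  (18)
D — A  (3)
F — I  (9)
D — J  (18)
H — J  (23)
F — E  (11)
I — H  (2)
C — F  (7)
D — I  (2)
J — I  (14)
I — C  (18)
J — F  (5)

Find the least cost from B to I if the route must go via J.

24

Best B to J: B–G–J costing 10
Shortest J→I: J–I = 14
Total via J: 10 + 14 = 24.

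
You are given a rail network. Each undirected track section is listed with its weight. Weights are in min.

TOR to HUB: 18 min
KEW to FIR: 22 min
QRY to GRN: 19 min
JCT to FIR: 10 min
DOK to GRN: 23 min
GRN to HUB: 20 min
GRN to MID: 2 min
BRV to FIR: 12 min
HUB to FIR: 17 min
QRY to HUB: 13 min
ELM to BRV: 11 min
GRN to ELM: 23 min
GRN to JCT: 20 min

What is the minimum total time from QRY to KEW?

52 min

Shortest distances from QRY:
QRY: 0
HUB: 13  (via QRY)
GRN: 19  (via QRY)
MID: 21  (via GRN)
FIR: 30  (via HUB)
TOR: 31  (via HUB)
JCT: 39  (via GRN)
DOK: 42  (via GRN)
BRV: 42  (via FIR)
ELM: 42  (via GRN)
KEW: 52  (via FIR)
Shortest route: QRY → HUB → FIR → KEW = 52 min.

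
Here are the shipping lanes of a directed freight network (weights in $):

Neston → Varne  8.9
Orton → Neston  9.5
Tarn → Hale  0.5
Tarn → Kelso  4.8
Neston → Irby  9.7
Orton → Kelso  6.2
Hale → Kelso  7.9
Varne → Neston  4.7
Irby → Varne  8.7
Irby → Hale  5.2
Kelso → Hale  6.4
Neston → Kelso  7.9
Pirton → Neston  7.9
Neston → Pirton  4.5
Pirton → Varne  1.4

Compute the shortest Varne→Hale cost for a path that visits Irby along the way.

$19.6

Shortest Varne→Irby: Varne–Neston–Irby = 14.4
Shortest Irby→Hale: Irby–Hale = 5.2
Total via Irby: 14.4 + 5.2 = $19.6.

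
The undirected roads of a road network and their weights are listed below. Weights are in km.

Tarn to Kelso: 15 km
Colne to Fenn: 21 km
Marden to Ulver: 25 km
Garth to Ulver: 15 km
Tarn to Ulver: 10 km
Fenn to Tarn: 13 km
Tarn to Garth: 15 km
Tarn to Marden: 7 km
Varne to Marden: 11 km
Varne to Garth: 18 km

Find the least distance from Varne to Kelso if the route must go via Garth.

Best Varne to Garth: Varne → Garth costing 18
Best Garth to Kelso: Garth → Tarn → Kelso costing 30
Total via Garth: 18 + 30 = 48 km.

48 km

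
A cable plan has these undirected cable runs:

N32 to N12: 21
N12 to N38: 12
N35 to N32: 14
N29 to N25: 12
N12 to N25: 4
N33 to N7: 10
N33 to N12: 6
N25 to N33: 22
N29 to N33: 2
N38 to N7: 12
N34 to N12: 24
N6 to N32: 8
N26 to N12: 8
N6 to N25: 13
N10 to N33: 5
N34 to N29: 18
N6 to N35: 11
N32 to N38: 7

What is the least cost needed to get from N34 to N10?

25

Running Dijkstra from N34:
N34: 0
N29: 18  (via N34)
N33: 20  (via N29)
N12: 24  (via N34)
N10: 25  (via N33)
Shortest route: N34 → N29 → N33 → N10 = 25.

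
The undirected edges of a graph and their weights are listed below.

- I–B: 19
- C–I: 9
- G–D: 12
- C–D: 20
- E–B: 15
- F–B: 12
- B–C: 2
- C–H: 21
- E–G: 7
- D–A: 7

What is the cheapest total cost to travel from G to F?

Running Dijkstra from G:
G: 0
E: 7  (via G)
D: 12  (via G)
A: 19  (via D)
B: 22  (via E)
C: 24  (via B)
I: 33  (via C)
F: 34  (via B)
Shortest route: G → E → B → F = 34.

34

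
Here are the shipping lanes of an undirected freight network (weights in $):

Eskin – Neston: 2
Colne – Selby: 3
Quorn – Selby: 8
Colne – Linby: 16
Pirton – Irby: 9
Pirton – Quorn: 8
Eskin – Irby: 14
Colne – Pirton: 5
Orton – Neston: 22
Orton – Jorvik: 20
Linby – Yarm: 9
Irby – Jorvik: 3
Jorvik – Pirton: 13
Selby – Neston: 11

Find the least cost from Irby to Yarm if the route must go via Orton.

$84

Shortest Irby→Orton: Irby → Jorvik → Orton = 23
Shortest Orton→Yarm: Orton → Neston → Selby → Colne → Linby → Yarm = 61
Total via Orton: 23 + 61 = $84.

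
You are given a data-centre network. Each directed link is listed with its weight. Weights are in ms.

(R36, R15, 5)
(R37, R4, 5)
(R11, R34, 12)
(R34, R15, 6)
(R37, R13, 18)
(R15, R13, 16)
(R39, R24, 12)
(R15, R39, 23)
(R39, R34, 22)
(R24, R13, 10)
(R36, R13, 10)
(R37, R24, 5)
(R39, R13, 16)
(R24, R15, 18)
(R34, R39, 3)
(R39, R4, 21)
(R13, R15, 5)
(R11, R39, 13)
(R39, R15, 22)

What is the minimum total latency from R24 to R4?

Candidate routes:
R24–R13–R15–R39–R4: 10+5+23+21 = 59
R24–R15–R39–R4: 18+23+21 = 62
The minimum is 59 ms via R24–R13–R15–R39–R4.

59 ms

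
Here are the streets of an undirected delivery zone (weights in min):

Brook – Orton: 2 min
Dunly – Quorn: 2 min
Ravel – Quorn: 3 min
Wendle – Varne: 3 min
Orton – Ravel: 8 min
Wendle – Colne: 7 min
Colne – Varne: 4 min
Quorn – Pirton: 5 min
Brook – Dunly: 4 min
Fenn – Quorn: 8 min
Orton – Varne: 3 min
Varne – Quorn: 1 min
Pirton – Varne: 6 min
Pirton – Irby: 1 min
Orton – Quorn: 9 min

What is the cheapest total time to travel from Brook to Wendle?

Shortest distances from Brook:
Brook: 0
Orton: 2  (via Brook)
Dunly: 4  (via Brook)
Varne: 5  (via Orton)
Quorn: 6  (via Dunly)
Wendle: 8  (via Varne)
Shortest route: Brook–Orton–Varne–Wendle = 8 min.

8 min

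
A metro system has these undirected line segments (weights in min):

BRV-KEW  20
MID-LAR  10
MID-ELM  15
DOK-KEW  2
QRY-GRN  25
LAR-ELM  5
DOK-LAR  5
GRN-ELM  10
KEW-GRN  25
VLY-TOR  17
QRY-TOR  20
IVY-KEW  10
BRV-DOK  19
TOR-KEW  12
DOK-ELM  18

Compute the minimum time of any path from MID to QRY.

49 min

Enumerating some paths:
MID–LAR–DOK–KEW–TOR–QRY: 10+5+2+12+20 = 49
MID–LAR–ELM–GRN–QRY: 10+5+10+25 = 50
Cheapest is MID–LAR–DOK–KEW–TOR–QRY at 49 min.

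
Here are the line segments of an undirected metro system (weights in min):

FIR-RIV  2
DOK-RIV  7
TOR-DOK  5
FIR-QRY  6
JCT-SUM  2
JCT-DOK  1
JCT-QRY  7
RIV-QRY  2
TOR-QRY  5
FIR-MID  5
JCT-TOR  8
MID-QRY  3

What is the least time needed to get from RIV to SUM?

10 min

Running Dijkstra from RIV:
RIV: 0
FIR: 2  (via RIV)
QRY: 2  (via RIV)
MID: 5  (via QRY)
TOR: 7  (via QRY)
DOK: 7  (via RIV)
JCT: 8  (via DOK)
SUM: 10  (via JCT)
Shortest route: RIV–DOK–JCT–SUM = 10 min.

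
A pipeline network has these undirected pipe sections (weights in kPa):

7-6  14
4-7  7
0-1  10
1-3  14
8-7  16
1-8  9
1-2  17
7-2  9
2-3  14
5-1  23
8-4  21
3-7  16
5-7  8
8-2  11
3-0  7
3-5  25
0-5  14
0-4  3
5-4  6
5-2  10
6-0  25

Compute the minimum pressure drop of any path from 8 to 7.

Compare a few routes:
8 - 4 - 7: 21+7 = 28
8 - 2 - 7: 11+9 = 20
8 - 7: 16 = 16
Cheapest is 8 - 7 at 16 kPa.

16 kPa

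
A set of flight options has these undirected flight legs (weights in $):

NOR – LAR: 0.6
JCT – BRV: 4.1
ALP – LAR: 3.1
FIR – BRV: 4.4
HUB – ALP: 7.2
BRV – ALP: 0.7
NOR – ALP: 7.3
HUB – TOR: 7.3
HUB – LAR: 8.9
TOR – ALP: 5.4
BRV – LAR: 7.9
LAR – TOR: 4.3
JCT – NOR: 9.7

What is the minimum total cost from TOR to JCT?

$10.2

Settle nodes by increasing distance from TOR:
TOR: 0
LAR: 4.3  (via TOR)
NOR: 4.9  (via LAR)
ALP: 5.4  (via TOR)
BRV: 6.1  (via ALP)
HUB: 7.3  (via TOR)
JCT: 10.2  (via BRV)
Shortest route: TOR–ALP–BRV–JCT = $10.2.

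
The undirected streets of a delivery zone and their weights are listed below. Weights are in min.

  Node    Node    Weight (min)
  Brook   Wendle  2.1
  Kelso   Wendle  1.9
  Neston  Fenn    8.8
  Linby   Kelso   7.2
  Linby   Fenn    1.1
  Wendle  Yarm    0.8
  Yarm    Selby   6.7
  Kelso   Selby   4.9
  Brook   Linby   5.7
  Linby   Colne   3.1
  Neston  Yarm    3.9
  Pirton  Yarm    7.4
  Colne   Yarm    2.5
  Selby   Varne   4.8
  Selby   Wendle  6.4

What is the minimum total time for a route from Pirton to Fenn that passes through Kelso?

Best Pirton to Kelso: Pirton → Yarm → Wendle → Kelso costing 10.1
Best Kelso to Fenn: Kelso → Linby → Fenn costing 8.3
Total via Kelso: 10.1 + 8.3 = 18.4 min.

18.4 min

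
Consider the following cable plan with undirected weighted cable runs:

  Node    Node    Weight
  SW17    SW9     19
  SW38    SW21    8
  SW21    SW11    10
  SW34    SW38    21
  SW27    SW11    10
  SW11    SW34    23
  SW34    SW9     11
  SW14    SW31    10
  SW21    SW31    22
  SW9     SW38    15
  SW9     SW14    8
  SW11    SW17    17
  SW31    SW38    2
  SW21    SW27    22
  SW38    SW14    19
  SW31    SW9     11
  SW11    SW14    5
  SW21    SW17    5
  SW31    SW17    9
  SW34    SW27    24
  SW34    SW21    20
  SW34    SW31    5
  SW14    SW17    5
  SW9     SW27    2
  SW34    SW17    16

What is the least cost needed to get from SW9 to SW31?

Enumerating some paths:
SW9 - SW31: 11 = 11
SW9 - SW34 - SW31: 11+5 = 16
Cheapest is SW9 - SW31 at 11.

11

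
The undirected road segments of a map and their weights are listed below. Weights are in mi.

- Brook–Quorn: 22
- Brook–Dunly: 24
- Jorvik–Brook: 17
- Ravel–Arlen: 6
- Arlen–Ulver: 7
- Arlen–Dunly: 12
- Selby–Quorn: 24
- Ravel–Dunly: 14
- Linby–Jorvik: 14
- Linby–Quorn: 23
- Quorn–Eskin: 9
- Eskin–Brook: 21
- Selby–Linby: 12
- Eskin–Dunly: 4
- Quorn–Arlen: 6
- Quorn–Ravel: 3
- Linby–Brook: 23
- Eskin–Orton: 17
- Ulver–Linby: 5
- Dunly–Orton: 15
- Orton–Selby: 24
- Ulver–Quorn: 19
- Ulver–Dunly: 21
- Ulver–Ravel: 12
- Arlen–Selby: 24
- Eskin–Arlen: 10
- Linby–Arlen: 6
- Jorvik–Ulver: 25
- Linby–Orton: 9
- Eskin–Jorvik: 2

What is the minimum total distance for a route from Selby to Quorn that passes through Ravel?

27 mi

Shortest Selby→Ravel: Selby–Linby–Arlen–Ravel = 24
Best Ravel to Quorn: Ravel–Quorn costing 3
Total via Ravel: 24 + 3 = 27 mi.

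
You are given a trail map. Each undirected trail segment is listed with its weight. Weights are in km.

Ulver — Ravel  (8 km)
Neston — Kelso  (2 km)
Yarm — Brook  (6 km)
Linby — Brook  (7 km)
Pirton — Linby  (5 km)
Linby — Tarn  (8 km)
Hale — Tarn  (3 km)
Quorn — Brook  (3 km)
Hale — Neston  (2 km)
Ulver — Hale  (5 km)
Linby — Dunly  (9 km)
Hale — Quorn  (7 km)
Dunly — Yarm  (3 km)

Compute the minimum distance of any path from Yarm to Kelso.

20 km

Shortest distances from Yarm:
Yarm: 0
Dunly: 3  (via Yarm)
Brook: 6  (via Yarm)
Quorn: 9  (via Brook)
Linby: 12  (via Dunly)
Hale: 16  (via Quorn)
Pirton: 17  (via Linby)
Neston: 18  (via Hale)
Tarn: 19  (via Hale)
Kelso: 20  (via Neston)
Shortest route: Yarm–Brook–Quorn–Hale–Neston–Kelso = 20 km.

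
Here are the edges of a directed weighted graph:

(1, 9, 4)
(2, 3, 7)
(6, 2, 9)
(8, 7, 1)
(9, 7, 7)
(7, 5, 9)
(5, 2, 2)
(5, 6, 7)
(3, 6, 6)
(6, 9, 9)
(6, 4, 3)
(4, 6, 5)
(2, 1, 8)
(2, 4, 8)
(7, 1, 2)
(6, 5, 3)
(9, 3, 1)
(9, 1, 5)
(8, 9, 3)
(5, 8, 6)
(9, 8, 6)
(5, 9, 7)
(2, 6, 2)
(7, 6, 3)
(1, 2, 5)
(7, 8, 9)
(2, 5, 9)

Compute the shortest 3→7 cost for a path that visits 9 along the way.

22

Best 3 to 9: 3–6–9 costing 15
Best 9 to 7: 9–7 costing 7
Total via 9: 15 + 7 = 22.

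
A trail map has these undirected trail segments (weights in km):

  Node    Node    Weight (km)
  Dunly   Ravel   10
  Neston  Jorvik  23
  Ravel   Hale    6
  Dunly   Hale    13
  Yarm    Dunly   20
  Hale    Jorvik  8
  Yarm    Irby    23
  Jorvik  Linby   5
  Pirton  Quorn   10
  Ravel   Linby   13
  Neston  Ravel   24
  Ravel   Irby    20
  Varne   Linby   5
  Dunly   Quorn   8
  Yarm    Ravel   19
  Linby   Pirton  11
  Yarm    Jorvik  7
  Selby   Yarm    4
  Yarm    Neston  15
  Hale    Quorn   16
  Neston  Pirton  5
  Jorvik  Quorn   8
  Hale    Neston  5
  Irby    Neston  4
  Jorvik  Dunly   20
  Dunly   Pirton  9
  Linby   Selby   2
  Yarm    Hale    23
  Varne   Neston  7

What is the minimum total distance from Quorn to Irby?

Candidate routes:
Quorn–Dunly–Pirton–Neston–Irby: 8+9+5+4 = 26
Quorn–Jorvik–Hale–Neston–Irby: 8+8+5+4 = 25
Quorn–Pirton–Neston–Irby: 10+5+4 = 19
Quorn–Hale–Neston–Irby: 16+5+4 = 25
Cheapest is Quorn–Pirton–Neston–Irby at 19 km.

19 km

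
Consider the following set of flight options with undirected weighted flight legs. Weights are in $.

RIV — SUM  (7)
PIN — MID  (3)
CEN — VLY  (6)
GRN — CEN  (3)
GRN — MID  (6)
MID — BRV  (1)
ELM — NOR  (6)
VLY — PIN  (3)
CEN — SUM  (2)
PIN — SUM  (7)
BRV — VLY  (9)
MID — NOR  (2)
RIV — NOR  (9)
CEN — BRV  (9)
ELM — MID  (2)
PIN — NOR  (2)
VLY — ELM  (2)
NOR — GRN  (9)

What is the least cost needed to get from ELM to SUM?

$10

Candidate routes:
ELM–VLY–CEN–SUM: 2+6+2 = 10
ELM–MID–PIN–SUM: 2+3+7 = 12
ELM–VLY–PIN–SUM: 2+3+7 = 12
The minimum is $10 via ELM–VLY–CEN–SUM.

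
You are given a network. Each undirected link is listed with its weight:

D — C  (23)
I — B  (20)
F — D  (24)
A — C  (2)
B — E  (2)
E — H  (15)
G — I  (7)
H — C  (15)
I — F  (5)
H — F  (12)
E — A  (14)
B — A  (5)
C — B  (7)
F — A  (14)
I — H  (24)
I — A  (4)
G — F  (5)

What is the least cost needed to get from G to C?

Settle nodes by increasing distance from G:
G: 0
F: 5  (via G)
I: 7  (via G)
A: 11  (via I)
C: 13  (via A)
Shortest route: G → I → A → C = 13.

13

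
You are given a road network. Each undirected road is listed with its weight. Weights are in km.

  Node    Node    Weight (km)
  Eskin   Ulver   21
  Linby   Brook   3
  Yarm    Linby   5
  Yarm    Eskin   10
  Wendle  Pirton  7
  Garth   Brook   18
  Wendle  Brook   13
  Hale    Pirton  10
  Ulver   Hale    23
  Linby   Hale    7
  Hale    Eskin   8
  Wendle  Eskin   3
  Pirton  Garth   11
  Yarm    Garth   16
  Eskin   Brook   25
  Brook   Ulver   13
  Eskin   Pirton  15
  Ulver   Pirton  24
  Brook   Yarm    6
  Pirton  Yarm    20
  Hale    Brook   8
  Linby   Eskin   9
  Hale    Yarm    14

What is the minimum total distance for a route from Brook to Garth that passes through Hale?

29 km

Best Brook to Hale: Brook–Hale costing 8
Shortest Hale→Garth: Hale–Pirton–Garth = 21
Total via Hale: 8 + 21 = 29 km.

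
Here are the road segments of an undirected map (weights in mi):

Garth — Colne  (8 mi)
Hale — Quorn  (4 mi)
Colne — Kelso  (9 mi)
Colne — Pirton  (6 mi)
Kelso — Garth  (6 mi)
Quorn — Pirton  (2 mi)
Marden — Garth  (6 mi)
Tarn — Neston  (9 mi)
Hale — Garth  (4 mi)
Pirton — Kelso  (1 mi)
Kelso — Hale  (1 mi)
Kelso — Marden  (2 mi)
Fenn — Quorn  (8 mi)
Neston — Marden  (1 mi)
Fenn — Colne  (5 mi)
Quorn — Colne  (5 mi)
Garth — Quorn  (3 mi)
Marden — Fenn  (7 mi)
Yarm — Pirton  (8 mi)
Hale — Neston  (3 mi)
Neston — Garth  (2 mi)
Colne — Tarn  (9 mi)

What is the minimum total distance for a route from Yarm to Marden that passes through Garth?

Shortest Yarm→Garth: Yarm → Pirton → Quorn → Garth = 13
Best Garth to Marden: Garth → Neston → Marden costing 3
Total via Garth: 13 + 3 = 16 mi.

16 mi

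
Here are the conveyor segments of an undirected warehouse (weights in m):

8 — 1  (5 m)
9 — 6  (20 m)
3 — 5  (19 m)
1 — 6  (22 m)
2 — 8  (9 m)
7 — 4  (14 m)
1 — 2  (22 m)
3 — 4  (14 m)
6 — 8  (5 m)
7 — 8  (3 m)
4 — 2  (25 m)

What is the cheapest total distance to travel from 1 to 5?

55 m

Shortest distances from 1:
1: 0
8: 5  (via 1)
7: 8  (via 8)
6: 10  (via 8)
2: 14  (via 8)
4: 22  (via 7)
9: 30  (via 6)
3: 36  (via 4)
5: 55  (via 3)
Shortest route: 1 → 8 → 7 → 4 → 3 → 5 = 55 m.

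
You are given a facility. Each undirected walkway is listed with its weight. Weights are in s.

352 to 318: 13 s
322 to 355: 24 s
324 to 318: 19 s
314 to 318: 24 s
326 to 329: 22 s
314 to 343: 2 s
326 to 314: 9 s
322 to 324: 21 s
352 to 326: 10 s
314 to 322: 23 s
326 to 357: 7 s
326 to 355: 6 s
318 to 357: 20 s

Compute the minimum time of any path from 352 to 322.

Running Dijkstra from 352:
352: 0
326: 10  (via 352)
318: 13  (via 352)
355: 16  (via 326)
357: 17  (via 326)
314: 19  (via 326)
343: 21  (via 314)
329: 32  (via 326)
324: 32  (via 318)
322: 40  (via 355)
Shortest route: 352–326–355–322 = 40 s.

40 s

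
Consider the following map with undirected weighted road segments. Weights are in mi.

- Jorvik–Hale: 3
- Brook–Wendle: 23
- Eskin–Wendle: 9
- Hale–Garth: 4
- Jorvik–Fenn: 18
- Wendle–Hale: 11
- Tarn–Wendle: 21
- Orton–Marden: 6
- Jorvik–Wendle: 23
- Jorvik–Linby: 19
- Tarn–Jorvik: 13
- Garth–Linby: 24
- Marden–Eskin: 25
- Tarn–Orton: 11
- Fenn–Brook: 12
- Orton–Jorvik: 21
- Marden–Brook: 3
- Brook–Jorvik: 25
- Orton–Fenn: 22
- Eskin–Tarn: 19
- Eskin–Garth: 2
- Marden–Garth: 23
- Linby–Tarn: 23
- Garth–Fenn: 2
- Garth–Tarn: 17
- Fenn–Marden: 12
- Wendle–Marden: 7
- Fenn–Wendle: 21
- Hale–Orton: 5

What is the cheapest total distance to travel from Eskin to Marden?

16 mi

Candidate routes:
Eskin → Garth → Hale → Wendle → Marden: 2+4+11+7 = 24
Eskin → Garth → Hale → Orton → Marden: 2+4+5+6 = 17
Eskin → Garth → Fenn → Marden: 2+2+12 = 16
Eskin → Garth → Fenn → Brook → Marden: 2+2+12+3 = 19
Cheapest is Eskin → Garth → Fenn → Marden at 16 mi.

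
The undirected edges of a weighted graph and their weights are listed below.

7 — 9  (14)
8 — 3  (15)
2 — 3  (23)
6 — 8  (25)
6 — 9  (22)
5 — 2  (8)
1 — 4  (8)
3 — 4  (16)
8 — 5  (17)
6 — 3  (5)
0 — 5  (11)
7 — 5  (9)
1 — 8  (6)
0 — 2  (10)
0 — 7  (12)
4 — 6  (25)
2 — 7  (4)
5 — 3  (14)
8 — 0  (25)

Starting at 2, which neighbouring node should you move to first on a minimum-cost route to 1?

5

Candidate routes:
2–5–8–1: 8+17+6 = 31
2–7–5–8–1: 4+9+17+6 = 36
2–0–8–1: 10+25+6 = 41
The minimum is 31 via 2–5–8–1.
So from 2 the first move is to 5.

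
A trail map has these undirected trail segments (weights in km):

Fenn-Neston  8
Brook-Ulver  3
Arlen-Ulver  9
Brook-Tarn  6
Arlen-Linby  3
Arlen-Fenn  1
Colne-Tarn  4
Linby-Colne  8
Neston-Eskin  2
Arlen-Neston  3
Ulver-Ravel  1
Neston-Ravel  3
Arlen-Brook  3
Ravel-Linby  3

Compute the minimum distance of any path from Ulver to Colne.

12 km

Running Dijkstra from Ulver:
Ulver: 0
Ravel: 1  (via Ulver)
Brook: 3  (via Ulver)
Neston: 4  (via Ravel)
Linby: 4  (via Ravel)
Eskin: 6  (via Neston)
Arlen: 6  (via Brook)
Fenn: 7  (via Arlen)
Tarn: 9  (via Brook)
Colne: 12  (via Linby)
Shortest route: Ulver–Ravel–Linby–Colne = 12 km.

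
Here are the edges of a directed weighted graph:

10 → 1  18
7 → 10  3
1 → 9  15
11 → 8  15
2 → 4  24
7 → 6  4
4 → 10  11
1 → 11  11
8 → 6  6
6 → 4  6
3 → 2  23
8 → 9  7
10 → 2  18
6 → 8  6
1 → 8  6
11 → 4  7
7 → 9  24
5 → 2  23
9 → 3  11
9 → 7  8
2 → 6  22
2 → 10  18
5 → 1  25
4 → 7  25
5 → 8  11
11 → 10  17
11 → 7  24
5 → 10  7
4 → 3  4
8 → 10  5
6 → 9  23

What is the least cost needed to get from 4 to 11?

Candidate routes:
4 - 10 - 1 - 11: 11+18+11 = 40
4 - 7 - 6 - 8 - 10 - 1 - 11: 25+4+6+5+18+11 = 69
4 - 7 - 10 - 1 - 11: 25+3+18+11 = 57
4 - 3 - 2 - 10 - 1 - 11: 4+23+18+18+11 = 74
The minimum is 40 via 4 - 10 - 1 - 11.

40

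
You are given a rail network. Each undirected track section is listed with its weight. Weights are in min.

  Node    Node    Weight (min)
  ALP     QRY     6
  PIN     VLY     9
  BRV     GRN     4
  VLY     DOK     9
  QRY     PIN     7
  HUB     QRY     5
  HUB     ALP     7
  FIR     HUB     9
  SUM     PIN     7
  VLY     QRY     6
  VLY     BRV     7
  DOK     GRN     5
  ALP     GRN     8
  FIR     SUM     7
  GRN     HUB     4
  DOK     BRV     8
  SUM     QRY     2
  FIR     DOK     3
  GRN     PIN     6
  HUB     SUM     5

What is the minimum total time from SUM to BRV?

Compare a few routes:
SUM - QRY - HUB - GRN - BRV: 2+5+4+4 = 15
SUM - HUB - GRN - BRV: 5+4+4 = 13
SUM - QRY - VLY - BRV: 2+6+7 = 15
Cheapest is SUM - HUB - GRN - BRV at 13 min.

13 min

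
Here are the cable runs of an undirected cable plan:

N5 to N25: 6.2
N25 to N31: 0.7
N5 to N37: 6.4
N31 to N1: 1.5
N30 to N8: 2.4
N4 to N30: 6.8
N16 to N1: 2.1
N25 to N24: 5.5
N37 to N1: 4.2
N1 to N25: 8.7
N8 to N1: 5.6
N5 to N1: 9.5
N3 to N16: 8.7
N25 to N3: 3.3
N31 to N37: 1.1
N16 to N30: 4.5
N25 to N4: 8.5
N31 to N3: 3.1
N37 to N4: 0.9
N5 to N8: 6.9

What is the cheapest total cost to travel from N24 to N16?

9.8

Compare a few routes:
N24–N25–N31–N1–N16: 5.5+0.7+1.5+2.1 = 9.8
N24–N25–N31–N37–N1–N16: 5.5+0.7+1.1+4.2+2.1 = 13.6
The minimum is 9.8 via N24–N25–N31–N1–N16.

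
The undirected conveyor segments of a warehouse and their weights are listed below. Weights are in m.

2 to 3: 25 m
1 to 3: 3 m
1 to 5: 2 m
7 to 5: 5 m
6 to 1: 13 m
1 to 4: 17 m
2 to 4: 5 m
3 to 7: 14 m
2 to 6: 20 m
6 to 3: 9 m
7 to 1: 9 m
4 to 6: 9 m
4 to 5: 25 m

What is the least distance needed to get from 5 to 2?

Candidate routes:
5 → 1 → 3 → 6 → 4 → 2: 2+3+9+9+5 = 28
5 → 1 → 4 → 2: 2+17+5 = 24
The minimum is 24 m via 5 → 1 → 4 → 2.

24 m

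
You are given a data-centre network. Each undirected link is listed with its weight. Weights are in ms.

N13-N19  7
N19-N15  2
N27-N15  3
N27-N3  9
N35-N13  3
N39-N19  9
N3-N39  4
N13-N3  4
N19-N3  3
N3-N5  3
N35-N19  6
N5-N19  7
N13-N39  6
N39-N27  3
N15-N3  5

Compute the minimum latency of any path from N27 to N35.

Candidate routes:
N27 → N15 → N19 → N35: 3+2+6 = 11
N27 → N39 → N13 → N35: 3+6+3 = 12
N27 → N39 → N3 → N13 → N35: 3+4+4+3 = 14
The minimum is 11 ms via N27 → N15 → N19 → N35.

11 ms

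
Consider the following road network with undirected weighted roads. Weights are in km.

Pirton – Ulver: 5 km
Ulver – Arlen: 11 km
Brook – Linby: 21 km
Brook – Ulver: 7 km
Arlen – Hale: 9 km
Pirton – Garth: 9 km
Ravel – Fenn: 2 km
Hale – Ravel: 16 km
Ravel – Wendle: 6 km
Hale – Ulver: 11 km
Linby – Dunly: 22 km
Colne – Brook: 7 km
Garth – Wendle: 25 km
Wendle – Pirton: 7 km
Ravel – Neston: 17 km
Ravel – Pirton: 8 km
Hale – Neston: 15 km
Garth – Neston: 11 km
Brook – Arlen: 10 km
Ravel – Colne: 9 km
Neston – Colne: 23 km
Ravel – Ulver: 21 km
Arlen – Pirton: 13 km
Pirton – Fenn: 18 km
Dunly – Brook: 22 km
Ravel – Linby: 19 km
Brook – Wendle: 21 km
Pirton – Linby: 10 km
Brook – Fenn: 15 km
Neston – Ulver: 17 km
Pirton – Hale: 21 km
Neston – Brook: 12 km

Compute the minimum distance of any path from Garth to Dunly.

41 km

Enumerating some paths:
Garth - Pirton - Arlen - Brook - Dunly: 9+13+10+22 = 54
Garth - Pirton - Linby - Dunly: 9+10+22 = 41
Garth - Neston - Brook - Dunly: 11+12+22 = 45
Garth - Pirton - Ulver - Brook - Dunly: 9+5+7+22 = 43
Cheapest is Garth - Pirton - Linby - Dunly at 41 km.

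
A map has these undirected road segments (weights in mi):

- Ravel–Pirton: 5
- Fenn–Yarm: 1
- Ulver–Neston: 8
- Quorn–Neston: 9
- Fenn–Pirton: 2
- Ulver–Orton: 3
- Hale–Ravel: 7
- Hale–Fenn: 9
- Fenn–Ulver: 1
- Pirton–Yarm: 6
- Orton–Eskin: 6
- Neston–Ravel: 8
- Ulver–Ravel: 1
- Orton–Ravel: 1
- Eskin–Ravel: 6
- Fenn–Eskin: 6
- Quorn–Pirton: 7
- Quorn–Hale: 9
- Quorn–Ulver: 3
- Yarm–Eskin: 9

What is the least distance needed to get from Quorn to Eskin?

Compare a few routes:
Quorn → Ulver → Ravel → Eskin: 3+1+6 = 10
Quorn → Ulver → Ravel → Orton → Eskin: 3+1+1+6 = 11
The minimum is 10 mi via Quorn → Ulver → Ravel → Eskin.

10 mi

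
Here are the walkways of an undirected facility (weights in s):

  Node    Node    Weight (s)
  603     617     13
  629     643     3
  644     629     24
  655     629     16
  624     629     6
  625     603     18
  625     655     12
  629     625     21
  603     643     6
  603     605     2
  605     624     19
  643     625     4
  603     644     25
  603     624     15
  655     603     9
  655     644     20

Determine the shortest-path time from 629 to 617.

Candidate routes:
629 → 643 → 603 → 617: 3+6+13 = 22
629 → 655 → 603 → 617: 16+9+13 = 38
629 → 624 → 603 → 617: 6+15+13 = 34
Cheapest is 629 → 643 → 603 → 617 at 22 s.

22 s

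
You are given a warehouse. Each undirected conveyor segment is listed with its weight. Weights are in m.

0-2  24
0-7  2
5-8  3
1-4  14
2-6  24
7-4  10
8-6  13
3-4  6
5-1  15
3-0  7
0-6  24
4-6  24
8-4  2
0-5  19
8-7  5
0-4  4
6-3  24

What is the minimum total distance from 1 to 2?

42 m

Shortest distances from 1:
1: 0
4: 14  (via 1)
5: 15  (via 1)
8: 16  (via 4)
0: 18  (via 4)
3: 20  (via 4)
7: 20  (via 0)
6: 29  (via 8)
2: 42  (via 0)
Shortest route: 1 → 4 → 0 → 2 = 42 m.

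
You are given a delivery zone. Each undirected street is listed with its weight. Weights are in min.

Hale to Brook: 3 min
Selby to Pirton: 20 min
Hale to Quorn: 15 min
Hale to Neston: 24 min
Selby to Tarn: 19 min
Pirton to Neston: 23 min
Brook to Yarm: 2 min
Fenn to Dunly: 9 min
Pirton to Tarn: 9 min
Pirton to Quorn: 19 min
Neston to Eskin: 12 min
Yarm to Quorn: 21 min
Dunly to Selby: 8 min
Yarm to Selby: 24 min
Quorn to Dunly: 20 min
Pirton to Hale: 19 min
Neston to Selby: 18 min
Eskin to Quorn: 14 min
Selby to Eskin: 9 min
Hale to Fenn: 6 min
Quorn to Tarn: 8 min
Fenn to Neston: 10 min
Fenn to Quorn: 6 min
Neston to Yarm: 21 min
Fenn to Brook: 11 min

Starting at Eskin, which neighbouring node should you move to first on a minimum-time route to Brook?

Quorn

Enumerating some paths:
Eskin → Quorn → Fenn → Brook: 14+6+11 = 31
Eskin → Quorn → Fenn → Hale → Brook: 14+6+6+3 = 29
Eskin → Neston → Fenn → Hale → Brook: 12+10+6+3 = 31
The minimum is 29 min via Eskin → Quorn → Fenn → Hale → Brook.
So from Eskin the first move is to Quorn.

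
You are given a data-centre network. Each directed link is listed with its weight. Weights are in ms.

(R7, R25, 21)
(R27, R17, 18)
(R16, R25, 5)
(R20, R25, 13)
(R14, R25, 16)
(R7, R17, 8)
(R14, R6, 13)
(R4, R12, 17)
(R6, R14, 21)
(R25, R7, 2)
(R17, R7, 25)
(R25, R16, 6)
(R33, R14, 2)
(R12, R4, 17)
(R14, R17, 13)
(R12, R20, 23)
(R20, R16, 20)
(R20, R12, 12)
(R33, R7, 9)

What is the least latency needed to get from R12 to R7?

38 ms

Settle nodes by increasing distance from R12:
R12: 0
R4: 17  (via R12)
R20: 23  (via R12)
R25: 36  (via R20)
R7: 38  (via R25)
Shortest route: R12 → R20 → R25 → R7 = 38 ms.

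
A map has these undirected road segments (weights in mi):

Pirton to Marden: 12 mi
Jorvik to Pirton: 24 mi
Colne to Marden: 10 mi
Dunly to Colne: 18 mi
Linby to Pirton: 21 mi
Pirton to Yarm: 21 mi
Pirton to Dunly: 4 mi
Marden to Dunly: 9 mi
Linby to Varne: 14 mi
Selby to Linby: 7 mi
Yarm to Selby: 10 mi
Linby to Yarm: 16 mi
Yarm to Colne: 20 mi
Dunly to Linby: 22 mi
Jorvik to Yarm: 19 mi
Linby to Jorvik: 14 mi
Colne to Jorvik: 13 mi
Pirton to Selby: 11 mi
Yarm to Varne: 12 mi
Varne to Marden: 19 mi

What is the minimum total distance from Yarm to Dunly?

Candidate routes:
Yarm → Linby → Selby → Pirton → Dunly: 16+7+11+4 = 38
Yarm → Linby → Dunly: 16+22 = 38
Yarm → Colne → Dunly: 20+18 = 38
Yarm → Pirton → Dunly: 21+4 = 25
Cheapest is Yarm → Pirton → Dunly at 25 mi.

25 mi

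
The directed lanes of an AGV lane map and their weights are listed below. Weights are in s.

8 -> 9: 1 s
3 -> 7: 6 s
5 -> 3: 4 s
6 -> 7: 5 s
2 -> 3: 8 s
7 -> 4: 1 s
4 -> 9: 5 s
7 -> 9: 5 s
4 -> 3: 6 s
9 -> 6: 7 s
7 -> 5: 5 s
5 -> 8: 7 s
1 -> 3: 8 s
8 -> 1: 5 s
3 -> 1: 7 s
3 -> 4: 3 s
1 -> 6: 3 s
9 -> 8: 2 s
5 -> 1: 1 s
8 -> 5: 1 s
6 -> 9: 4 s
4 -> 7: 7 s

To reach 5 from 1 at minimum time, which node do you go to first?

Compare a few routes:
1 - 6 - 9 - 8 - 5: 3+4+2+1 = 10
1 - 6 - 7 - 5: 3+5+5 = 13
Cheapest is 1 - 6 - 9 - 8 - 5 at 10 s.
So from 1 the first move is to 6.

6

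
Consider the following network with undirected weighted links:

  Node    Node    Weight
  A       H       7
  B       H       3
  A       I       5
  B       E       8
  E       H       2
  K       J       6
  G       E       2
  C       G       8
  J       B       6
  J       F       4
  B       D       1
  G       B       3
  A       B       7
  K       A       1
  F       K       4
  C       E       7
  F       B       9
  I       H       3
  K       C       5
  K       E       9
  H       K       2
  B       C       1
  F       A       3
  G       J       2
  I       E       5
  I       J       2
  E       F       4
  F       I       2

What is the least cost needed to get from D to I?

Candidate routes:
D → B → G → J → I: 1+3+2+2 = 8
D → B → H → I: 1+3+3 = 7
The minimum is 7 via D → B → H → I.

7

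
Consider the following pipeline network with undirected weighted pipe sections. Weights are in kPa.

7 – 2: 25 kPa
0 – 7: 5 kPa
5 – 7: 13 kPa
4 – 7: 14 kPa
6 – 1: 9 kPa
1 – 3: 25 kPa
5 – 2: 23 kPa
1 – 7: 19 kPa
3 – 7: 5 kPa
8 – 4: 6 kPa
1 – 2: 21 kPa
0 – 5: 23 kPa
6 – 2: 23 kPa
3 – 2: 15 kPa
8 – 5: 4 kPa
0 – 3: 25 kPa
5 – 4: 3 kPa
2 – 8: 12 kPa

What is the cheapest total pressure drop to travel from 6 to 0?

33 kPa

Compare a few routes:
6 - 1 - 3 - 7 - 0: 9+25+5+5 = 44
6 - 1 - 7 - 0: 9+19+5 = 33
Cheapest is 6 - 1 - 7 - 0 at 33 kPa.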